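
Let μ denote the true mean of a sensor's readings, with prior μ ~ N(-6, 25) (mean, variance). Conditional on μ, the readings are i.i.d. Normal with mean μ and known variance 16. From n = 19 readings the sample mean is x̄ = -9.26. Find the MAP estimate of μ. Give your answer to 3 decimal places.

n = 19, x̄ = -9.26.
For a Normal prior and Normal likelihood with known variance, the posterior is Normal; its mode equals its mean, the precision-weighted average.
Prior precision 1/σ₀² = 1/25 = 0.04; data precision n/σ² = 19/16 = 1.1875.
μ̂ = (0.04·(-6) + 1.1875·(-9.26)) / (0.04 + 1.1875) = (-11.23625)/1.2275 = -8989/982 ≈ -9.154.

μ̂_MAP = -9.154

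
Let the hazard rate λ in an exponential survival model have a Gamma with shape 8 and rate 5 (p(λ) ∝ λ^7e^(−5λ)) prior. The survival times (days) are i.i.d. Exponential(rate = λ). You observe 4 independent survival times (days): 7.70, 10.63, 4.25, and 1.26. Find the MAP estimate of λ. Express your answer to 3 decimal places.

The Exponential(rate=λ) likelihood is ∝ λ^n e^(−λΣtᵢ). Here n = 4 and Σtᵢ = 7.70 + 10.63 + 4.25 + 1.26 = 23.84.
Posterior ∝ λ^7e^(−5λ) · λ^4e^(−23.84λ) = λ^11e^(−28.84λ), i.e. Gamma(12, 28.84).
Mode = (a−1)/b = 11/28.84 ≈ 0.381.

λ̂_MAP = 0.381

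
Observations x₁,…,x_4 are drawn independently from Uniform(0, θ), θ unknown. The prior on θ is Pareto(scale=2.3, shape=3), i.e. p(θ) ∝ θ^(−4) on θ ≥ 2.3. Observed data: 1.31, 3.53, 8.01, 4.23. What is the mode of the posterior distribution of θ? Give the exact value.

The Uniform(0, θ) likelihood is θ^(−n) for θ ≥ max(xᵢ), zero otherwise. Here max(xᵢ) = 8.01.
Posterior ∝ θ^(−4) · θ^(−4) = θ^(−8) on θ ≥ max(2.3, 8.01) = 8.01.
This density is strictly decreasing in θ, so the posterior mode lies at the lower boundary of the support.

θ̂_MAP = 8.01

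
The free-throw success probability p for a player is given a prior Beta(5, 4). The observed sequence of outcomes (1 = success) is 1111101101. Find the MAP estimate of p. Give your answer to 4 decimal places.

Prior: Beta(5, 4).
Data: 8 successes in 10 trials (from the sequence). The binomial likelihood contributes p^8(1−p)^2, so the posterior is Beta(5+8, 4+2) = Beta(13, 6).
For Beta(a, b) with a, b > 1 the mode is (a−1)/(a+b−2) = 12/17 ≈ 0.7059.

p̂_MAP = 0.7059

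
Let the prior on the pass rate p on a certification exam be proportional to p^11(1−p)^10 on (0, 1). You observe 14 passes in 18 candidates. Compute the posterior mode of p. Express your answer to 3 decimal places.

p̂_MAP = 0.641

The prior density ∝ p^11(1−p)^10 is the kernel of Beta(12, 11).
Data: 14 successes in 18 trials. The binomial likelihood contributes p^14(1−p)^4, so the posterior is Beta(12+14, 11+4) = Beta(26, 15).
For Beta(a, b) with a, b > 1 the mode is (a−1)/(a+b−2) = 25/39 ≈ 0.641.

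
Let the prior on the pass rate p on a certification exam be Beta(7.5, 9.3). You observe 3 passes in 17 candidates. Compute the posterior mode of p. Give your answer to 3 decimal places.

Prior: Beta(7.5, 9.3).
Data: 3 successes in 17 trials. The binomial likelihood contributes p^3(1−p)^14, so the posterior is Beta(7.5+3, 9.3+14) = Beta(10.5, 23.3).
For Beta(a, b) with a, b > 1 the mode is (a−1)/(a+b−2) = 9.5/31.8 ≈ 0.299.

p̂_MAP = 0.299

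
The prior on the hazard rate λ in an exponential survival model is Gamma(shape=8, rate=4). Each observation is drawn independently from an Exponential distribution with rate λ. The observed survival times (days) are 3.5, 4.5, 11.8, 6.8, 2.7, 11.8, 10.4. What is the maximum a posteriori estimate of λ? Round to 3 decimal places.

λ̂_MAP = 0.252

The Exponential(rate=λ) likelihood is ∝ λ^n e^(−λΣtᵢ). Here n = 7 and Σtᵢ = 3.5 + 4.5 + 11.8 + 6.8 + 2.7 + 11.8 + 10.4 = 51.5.
Posterior ∝ λ^7e^(−4λ) · λ^7e^(−51.5λ) = λ^14e^(−55.5λ), i.e. Gamma(15, 55.5).
Mode = (a−1)/b = 14/55.5 ≈ 0.252.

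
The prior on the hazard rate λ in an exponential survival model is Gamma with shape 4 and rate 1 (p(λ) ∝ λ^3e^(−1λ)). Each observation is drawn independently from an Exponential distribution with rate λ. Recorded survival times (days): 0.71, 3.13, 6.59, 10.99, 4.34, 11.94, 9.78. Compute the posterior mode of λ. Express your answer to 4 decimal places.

λ̂_MAP = 0.2063

The Exponential(rate=λ) likelihood is ∝ λ^n e^(−λΣtᵢ). Here n = 7 and Σtᵢ = 0.71 + 3.13 + 6.59 + 10.99 + 4.34 + 11.94 + 9.78 = 47.48.
Posterior ∝ λ^3e^(−1λ) · λ^7e^(−47.48λ) = λ^10e^(−48.48λ), i.e. Gamma(11, 48.48).
Mode = (a−1)/b = 10/48.48 ≈ 0.2063.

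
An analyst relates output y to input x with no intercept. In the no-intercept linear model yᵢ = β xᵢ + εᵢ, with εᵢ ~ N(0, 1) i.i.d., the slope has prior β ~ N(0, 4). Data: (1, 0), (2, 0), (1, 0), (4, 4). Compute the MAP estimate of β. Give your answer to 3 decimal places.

log p(β | y) = −Σ(yᵢ − βxᵢ)²/(2·1) − β²/(2·4) + const.
Setting the derivative to zero: Σxᵢ(yᵢ − βxᵢ)/1 − β/4 = 0, so β = Σxᵢyᵢ / (Σxᵢ² + σ²/τ²).
Σxᵢyᵢ = 1·0 + 2·0 + 1·0 + 4·4 = 16; Σxᵢ² = 22; σ²/τ² = 0.25.
β̂_MAP = 16 / (22 + 0.25) = 16/22.25 ≈ 0.719.

β̂_MAP = 0.719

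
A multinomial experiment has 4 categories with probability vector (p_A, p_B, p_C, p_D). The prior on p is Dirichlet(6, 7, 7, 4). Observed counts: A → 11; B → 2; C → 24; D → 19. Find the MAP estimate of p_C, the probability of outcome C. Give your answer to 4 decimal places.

MAP estimate of p_C = 0.3947

The posterior is Dirichlet(αᵢ + nᵢ) = Dirichlet(17, 9, 31, 23).
For a Dirichlet(a₁,…,a_K) with all aᵢ > 1, the mode has j-th component (aⱼ − 1)/(Σaᵢ − K).
Here Σaᵢ = 80 and K = 4, so p_C = (31 − 1)/(80 − 4) = 30/76 ≈ 0.3947.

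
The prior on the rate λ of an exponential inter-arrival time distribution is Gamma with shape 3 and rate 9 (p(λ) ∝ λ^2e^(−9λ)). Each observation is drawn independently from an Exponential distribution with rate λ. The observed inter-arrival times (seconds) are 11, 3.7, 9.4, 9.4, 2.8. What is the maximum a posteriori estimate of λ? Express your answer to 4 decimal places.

The Exponential(rate=λ) likelihood is ∝ λ^n e^(−λΣtᵢ). Here n = 5 and Σtᵢ = 11 + 3.7 + 9.4 + 9.4 + 2.8 = 36.3.
Posterior ∝ λ^2e^(−9λ) · λ^5e^(−36.3λ) = λ^7e^(−45.3λ), i.e. Gamma(8, 45.3).
Mode = (a−1)/b = 7/45.3 ≈ 0.1545.

λ̂_MAP = 0.1545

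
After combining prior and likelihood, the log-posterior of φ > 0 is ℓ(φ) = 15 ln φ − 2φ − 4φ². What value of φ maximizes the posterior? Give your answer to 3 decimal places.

φ̂_MAP = 1.250

ℓ'(φ) = 15/φ − 2 − 8φ. Setting this to zero and multiplying by φ: 8φ² + 2φ − 15 = 0.
φ = (−2 + √(2² + 4·8·15)) / (2·8) = (−2 + √484) / 16 = (−2 + 22)/16 = 5/4.
ℓ''(φ) = −15/φ² − 8 < 0, confirming a maximum.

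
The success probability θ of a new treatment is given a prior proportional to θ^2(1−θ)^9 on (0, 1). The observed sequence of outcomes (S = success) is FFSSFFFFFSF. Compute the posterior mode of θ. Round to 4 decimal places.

θ̂_MAP = 0.2273

The prior density ∝ θ^2(1−θ)^9 is the kernel of Beta(3, 10).
Data: 3 successes in 11 trials (from the sequence). The binomial likelihood contributes θ^3(1−θ)^8, so the posterior is Beta(3+3, 10+8) = Beta(6, 18).
For Beta(a, b) with a, b > 1 the mode is (a−1)/(a+b−2) = 5/22 ≈ 0.2273.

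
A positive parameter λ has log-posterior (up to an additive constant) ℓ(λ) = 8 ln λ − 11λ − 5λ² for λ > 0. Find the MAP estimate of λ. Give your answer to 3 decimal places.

λ̂_MAP = 0.500

ℓ'(λ) = 8/λ − 11 − 10λ. Setting this to zero and multiplying by λ: 10λ² + 11λ − 8 = 0.
λ = (−11 + √(11² + 4·10·8)) / (2·10) = (−11 + √441) / 20 = (−11 + 21)/20 = 1/2.
ℓ''(λ) = −8/λ² − 10 < 0, confirming a maximum.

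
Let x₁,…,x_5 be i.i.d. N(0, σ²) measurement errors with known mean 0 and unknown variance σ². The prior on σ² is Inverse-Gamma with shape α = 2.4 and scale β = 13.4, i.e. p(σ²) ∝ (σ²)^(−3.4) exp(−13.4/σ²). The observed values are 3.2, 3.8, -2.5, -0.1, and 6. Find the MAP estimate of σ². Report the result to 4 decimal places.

Sum of squared deviations about the known mean: SS = (3.2−0)² + (3.8−0)² + (-2.5−0)² + (-0.1−0)² + (6−0)² = 66.94.
The Normal likelihood contributes (σ²)^(−n/2) exp(−SS/(2σ²)), so the posterior is Inverse-Gamma(α + n/2, β + SS/2) = Inverse-Gamma(4.9, 46.87).
The mode of Inverse-Gamma(a, b) is b/(a+1) = 46.87/5.9 ≈ 7.9441.

σ̂²_MAP = 7.9441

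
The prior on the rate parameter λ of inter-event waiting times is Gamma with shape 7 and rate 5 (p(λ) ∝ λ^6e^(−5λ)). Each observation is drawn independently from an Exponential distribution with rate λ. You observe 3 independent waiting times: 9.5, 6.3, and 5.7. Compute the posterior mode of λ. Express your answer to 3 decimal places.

λ̂_MAP = 0.340

The Exponential(rate=λ) likelihood is ∝ λ^n e^(−λΣtᵢ). Here n = 3 and Σtᵢ = 9.5 + 6.3 + 5.7 = 21.5.
Posterior ∝ λ^6e^(−5λ) · λ^3e^(−21.5λ) = λ^9e^(−26.5λ), i.e. Gamma(10, 26.5).
Mode = (a−1)/b = 9/26.5 ≈ 0.340.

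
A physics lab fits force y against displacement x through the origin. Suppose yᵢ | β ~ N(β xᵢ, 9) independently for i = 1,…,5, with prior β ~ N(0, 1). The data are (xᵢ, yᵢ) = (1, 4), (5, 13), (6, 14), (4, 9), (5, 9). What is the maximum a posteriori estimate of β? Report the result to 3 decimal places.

β̂_MAP = 2.089

log p(β | y) = −Σ(yᵢ − βxᵢ)²/(2·9) − β²/(2·1) + const.
Setting the derivative to zero: Σxᵢ(yᵢ − βxᵢ)/9 − β/1 = 0, so β = Σxᵢyᵢ / (Σxᵢ² + σ²/τ²).
Σxᵢyᵢ = 1·4 + 5·13 + 6·14 + 4·9 + 5·9 = 234; Σxᵢ² = 103; σ²/τ² = 9.
β̂_MAP = 234 / (103 + 9) = 234/112 ≈ 2.089.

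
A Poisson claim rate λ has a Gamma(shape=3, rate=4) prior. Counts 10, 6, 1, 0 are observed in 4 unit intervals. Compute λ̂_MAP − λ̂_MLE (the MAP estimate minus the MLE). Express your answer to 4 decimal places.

MAP − MLE = -1.8750

Σxᵢ = 17. Posterior is Gamma(20, 8); MAP = (20−1)/8 = 19/8 ≈ 2.37500.
MLE = x̄ = 17/4 ≈ 4.25000.
Difference = 19/8 − 17/4 = -15/8 ≈ -1.8750.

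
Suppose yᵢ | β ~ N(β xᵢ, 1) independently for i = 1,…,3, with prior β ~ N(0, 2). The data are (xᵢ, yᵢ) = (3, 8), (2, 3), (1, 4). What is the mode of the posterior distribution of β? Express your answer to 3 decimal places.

log p(β | y) = −Σ(yᵢ − βxᵢ)²/(2·1) − β²/(2·2) + const.
Setting the derivative to zero: Σxᵢ(yᵢ − βxᵢ)/1 − β/2 = 0, so β = Σxᵢyᵢ / (Σxᵢ² + σ²/τ²).
Σxᵢyᵢ = 3·8 + 2·3 + 1·4 = 34; Σxᵢ² = 14; σ²/τ² = 0.5.
β̂_MAP = 34 / (14 + 0.5) = 34/14.5 ≈ 2.345.

β̂_MAP = 2.345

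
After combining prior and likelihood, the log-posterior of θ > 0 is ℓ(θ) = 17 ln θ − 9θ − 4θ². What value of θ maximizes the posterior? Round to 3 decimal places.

ℓ'(θ) = 17/θ − 9 − 8θ. Setting this to zero and multiplying by θ: 8θ² + 9θ − 17 = 0.
θ = (−9 + √(9² + 4·8·17)) / (2·8) = (−9 + √625) / 16 = (−9 + 25)/16 = 1.
ℓ''(θ) = −17/θ² − 8 < 0, confirming a maximum.

θ̂_MAP = 1.000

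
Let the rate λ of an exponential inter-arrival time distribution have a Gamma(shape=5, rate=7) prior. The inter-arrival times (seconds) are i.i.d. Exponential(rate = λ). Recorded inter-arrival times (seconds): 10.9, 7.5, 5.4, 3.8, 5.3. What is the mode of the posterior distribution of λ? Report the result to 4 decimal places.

The Exponential(rate=λ) likelihood is ∝ λ^n e^(−λΣtᵢ). Here n = 5 and Σtᵢ = 10.9 + 7.5 + 5.4 + 3.8 + 5.3 = 32.9.
Posterior ∝ λ^4e^(−7λ) · λ^5e^(−32.9λ) = λ^9e^(−39.9λ), i.e. Gamma(10, 39.9).
Mode = (a−1)/b = 9/39.9 ≈ 0.2256.

λ̂_MAP = 0.2256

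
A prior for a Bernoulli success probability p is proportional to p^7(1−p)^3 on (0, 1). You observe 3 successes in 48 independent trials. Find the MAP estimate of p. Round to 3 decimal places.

The prior density ∝ p^7(1−p)^3 is the kernel of Beta(8, 4).
Data: 3 successes in 48 trials. The binomial likelihood contributes p^3(1−p)^45, so the posterior is Beta(8+3, 4+45) = Beta(11, 49).
For Beta(a, b) with a, b > 1 the mode is (a−1)/(a+b−2) = 10/58 ≈ 0.172.

p̂_MAP = 0.172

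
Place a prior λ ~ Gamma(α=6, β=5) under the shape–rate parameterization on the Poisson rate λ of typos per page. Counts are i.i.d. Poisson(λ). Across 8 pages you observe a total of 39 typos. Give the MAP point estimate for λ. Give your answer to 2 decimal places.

Σxᵢ = 39, n = 8.
Posterior ∝ λ^5e^(−5λ) · λ^39e^(−8λ) = λ^44e^(−13λ), i.e. Gamma(shape=45, rate=13).
The mode of a Gamma(a, b) with a ≥ 1 (shape–rate) is (a−1)/b = 44/13 ≈ 3.38.

λ̂_MAP = 3.38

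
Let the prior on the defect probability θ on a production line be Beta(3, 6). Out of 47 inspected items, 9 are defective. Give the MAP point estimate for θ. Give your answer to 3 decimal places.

Prior: Beta(3, 6).
Data: 9 successes in 47 trials. The binomial likelihood contributes θ^9(1−θ)^38, so the posterior is Beta(3+9, 6+38) = Beta(12, 44).
For Beta(a, b) with a, b > 1 the mode is (a−1)/(a+b−2) = 11/54 ≈ 0.204.

θ̂_MAP = 0.204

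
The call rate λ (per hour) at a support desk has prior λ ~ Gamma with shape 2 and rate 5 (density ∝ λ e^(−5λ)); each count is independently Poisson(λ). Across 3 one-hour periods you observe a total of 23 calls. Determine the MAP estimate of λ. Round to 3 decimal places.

λ̂_MAP = 3.000

Σxᵢ = 23, n = 3.
Posterior ∝ λe^(−5λ) · λ^23e^(−3λ) = λ^24e^(−8λ), i.e. Gamma(shape=25, rate=8).
The mode of a Gamma(a, b) with a ≥ 1 (shape–rate) is (a−1)/b = 24/8 ≈ 3.000.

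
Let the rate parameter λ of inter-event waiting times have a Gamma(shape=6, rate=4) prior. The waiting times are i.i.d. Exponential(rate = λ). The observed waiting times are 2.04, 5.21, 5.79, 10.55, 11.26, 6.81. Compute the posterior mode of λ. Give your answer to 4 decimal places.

The Exponential(rate=λ) likelihood is ∝ λ^n e^(−λΣtᵢ). Here n = 6 and Σtᵢ = 2.04 + 5.21 + 5.79 + 10.55 + 11.26 + 6.81 = 41.66.
Posterior ∝ λ^5e^(−4λ) · λ^6e^(−41.66λ) = λ^11e^(−45.66λ), i.e. Gamma(12, 45.66).
Mode = (a−1)/b = 11/45.66 ≈ 0.2409.

λ̂_MAP = 0.2409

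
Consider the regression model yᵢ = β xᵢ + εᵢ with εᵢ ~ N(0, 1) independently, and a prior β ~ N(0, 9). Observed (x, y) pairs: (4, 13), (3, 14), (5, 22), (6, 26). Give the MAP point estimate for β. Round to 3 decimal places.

log p(β | y) = −Σ(yᵢ − βxᵢ)²/(2·1) − β²/(2·9) + const.
Setting the derivative to zero: Σxᵢ(yᵢ − βxᵢ)/1 − β/9 = 0, so β = Σxᵢyᵢ / (Σxᵢ² + σ²/τ²).
Σxᵢyᵢ = 4·13 + 3·14 + 5·22 + 6·26 = 360; Σxᵢ² = 86; σ²/τ² = 1/9.
β̂_MAP = 360 / (86 + 1/9) = 360/(775/9) = 648/155 ≈ 4.181.

β̂_MAP = 4.181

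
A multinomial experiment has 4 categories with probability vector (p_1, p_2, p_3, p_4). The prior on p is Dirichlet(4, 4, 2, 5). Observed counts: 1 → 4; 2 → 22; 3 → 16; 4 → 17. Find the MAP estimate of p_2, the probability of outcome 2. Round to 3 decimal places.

MAP estimate: 0.357

The posterior is Dirichlet(αᵢ + nᵢ) = Dirichlet(8, 26, 18, 22).
For a Dirichlet(a₁,…,a_K) with all aᵢ > 1, the mode has j-th component (aⱼ − 1)/(Σaᵢ − K).
Here Σaᵢ = 74 and K = 4, so p_2 = (26 − 1)/(74 − 4) = 25/70 ≈ 0.357.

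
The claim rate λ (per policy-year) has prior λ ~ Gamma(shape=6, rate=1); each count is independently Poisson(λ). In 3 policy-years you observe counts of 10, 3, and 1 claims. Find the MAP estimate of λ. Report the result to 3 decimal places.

λ̂_MAP = 4.750

Σxᵢ = 10+3+1 = 14, with n = 3.
Posterior ∝ λ^5e^(−1λ) · λ^14e^(−3λ) = λ^19e^(−4λ), i.e. Gamma(shape=20, rate=4).
The mode of a Gamma(a, b) with a ≥ 1 (shape–rate) is (a−1)/b = 19/4 ≈ 4.750.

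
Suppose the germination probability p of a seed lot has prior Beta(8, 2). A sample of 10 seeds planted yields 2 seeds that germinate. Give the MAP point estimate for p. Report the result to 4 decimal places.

Prior: Beta(8, 2).
Data: 2 successes in 10 trials. The binomial likelihood contributes p^2(1−p)^8, so the posterior is Beta(8+2, 2+8) = Beta(10, 10).
For Beta(a, b) with a, b > 1 the mode is (a−1)/(a+b−2) = 9/18 ≈ 0.5000.

p̂_MAP = 0.5000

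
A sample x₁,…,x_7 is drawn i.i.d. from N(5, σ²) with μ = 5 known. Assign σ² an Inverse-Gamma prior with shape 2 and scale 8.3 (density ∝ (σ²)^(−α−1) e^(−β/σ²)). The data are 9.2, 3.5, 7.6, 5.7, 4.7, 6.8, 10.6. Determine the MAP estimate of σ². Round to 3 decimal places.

Sum of squared deviations about the known mean: SS = (9.2−5)² + (3.5−5)² + (7.6−5)² + (5.7−5)² + (4.7−5)² + (6.8−5)² + (10.6−5)² = 61.83.
The Normal likelihood contributes (σ²)^(−n/2) exp(−SS/(2σ²)), so the posterior is Inverse-Gamma(α + n/2, β + SS/2) = Inverse-Gamma(5.5, 39.215).
The mode of Inverse-Gamma(a, b) is b/(a+1) = 39.215/6.5 ≈ 6.033.

σ̂²_MAP = 6.033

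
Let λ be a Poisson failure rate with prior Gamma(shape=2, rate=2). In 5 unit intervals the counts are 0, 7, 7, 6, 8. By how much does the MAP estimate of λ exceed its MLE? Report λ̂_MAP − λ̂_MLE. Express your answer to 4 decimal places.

Σxᵢ = 28. Posterior is Gamma(30, 7); MAP = (30−1)/7 = 29/7 ≈ 4.14286.
MLE = x̄ = 28/5 ≈ 5.60000.
Difference = 29/7 − 28/5 = -51/35 ≈ -1.4571.

MAP − MLE = -1.4571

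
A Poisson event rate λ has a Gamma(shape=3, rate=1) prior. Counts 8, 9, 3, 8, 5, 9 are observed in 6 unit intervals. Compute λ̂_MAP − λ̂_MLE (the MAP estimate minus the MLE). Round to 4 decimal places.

MAP − MLE = -0.7143

Σxᵢ = 42. Posterior is Gamma(45, 7); MAP = (45−1)/7 = 44/7 ≈ 6.28571.
MLE = x̄ = 42/6 ≈ 7.00000.
Difference = 44/7 − 42/6 = -5/7 ≈ -0.7143.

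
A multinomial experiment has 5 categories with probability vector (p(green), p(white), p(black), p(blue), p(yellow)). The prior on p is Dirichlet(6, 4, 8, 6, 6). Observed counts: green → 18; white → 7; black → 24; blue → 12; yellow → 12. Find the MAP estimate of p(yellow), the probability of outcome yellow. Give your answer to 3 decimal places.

MAP estimate of p(yellow) = 0.173

The posterior is Dirichlet(αᵢ + nᵢ) = Dirichlet(24, 11, 32, 18, 18).
For a Dirichlet(a₁,…,a_K) with all aᵢ > 1, the mode has j-th component (aⱼ − 1)/(Σaᵢ − K).
Here Σaᵢ = 103 and K = 5, so p(yellow) = (18 − 1)/(103 − 5) = 17/98 ≈ 0.173.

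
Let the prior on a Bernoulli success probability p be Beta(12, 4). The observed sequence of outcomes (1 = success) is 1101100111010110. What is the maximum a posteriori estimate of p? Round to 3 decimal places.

p̂_MAP = 0.700

Prior: Beta(12, 4).
Data: 10 successes in 16 trials (from the sequence). The binomial likelihood contributes p^10(1−p)^6, so the posterior is Beta(12+10, 4+6) = Beta(22, 10).
For Beta(a, b) with a, b > 1 the mode is (a−1)/(a+b−2) = 21/30 ≈ 0.700.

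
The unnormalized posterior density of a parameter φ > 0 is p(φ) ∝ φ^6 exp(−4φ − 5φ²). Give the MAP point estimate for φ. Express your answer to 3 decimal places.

φ̂_MAP = 0.600

ℓ'(φ) = 6/φ − 4 − 10φ. Setting this to zero and multiplying by φ: 10φ² + 4φ − 6 = 0.
φ = (−4 + √(4² + 4·10·6)) / (2·10) = (−4 + √256) / 20 = (−4 + 16)/20 = 3/5.
ℓ''(φ) = −6/φ² − 10 < 0, confirming a maximum.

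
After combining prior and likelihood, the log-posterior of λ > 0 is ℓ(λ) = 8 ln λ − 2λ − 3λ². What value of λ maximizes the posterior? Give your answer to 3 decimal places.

λ̂_MAP = 1.000

ℓ'(λ) = 8/λ − 2 − 6λ. Setting this to zero and multiplying by λ: 6λ² + 2λ − 8 = 0.
λ = (−2 + √(2² + 4·6·8)) / (2·6) = (−2 + √196) / 12 = (−2 + 14)/12 = 1.
ℓ''(λ) = −8/λ² − 6 < 0, confirming a maximum.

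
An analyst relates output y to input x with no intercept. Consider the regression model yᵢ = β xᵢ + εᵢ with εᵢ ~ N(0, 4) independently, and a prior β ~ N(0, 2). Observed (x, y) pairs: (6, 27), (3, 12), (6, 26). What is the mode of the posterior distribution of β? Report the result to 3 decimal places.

log p(β | y) = −Σ(yᵢ − βxᵢ)²/(2·4) − β²/(2·2) + const.
Setting the derivative to zero: Σxᵢ(yᵢ − βxᵢ)/4 − β/2 = 0, so β = Σxᵢyᵢ / (Σxᵢ² + σ²/τ²).
Σxᵢyᵢ = 6·27 + 3·12 + 6·26 = 354; Σxᵢ² = 81; σ²/τ² = 2.
β̂_MAP = 354 / (81 + 2) = 354/83 ≈ 4.265.

β̂_MAP = 4.265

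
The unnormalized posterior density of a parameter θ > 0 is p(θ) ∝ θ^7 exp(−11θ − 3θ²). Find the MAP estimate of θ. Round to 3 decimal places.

θ̂_MAP = 0.500

ℓ'(θ) = 7/θ − 11 − 6θ. Setting this to zero and multiplying by θ: 6θ² + 11θ − 7 = 0.
θ = (−11 + √(11² + 4·6·7)) / (2·6) = (−11 + √289) / 12 = (−11 + 17)/12 = 1/2.
ℓ''(θ) = −7/θ² − 6 < 0, confirming a maximum.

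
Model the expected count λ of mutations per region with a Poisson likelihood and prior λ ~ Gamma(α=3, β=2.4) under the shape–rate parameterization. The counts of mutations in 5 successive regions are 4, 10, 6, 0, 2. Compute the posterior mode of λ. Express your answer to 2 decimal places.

λ̂_MAP = 3.24

Σxᵢ = 4+10+6+0+2 = 22, with n = 5.
Posterior ∝ λ^2e^(−2.4λ) · λ^22e^(−5λ) = λ^24e^(−7.4λ), i.e. Gamma(shape=25, rate=7.4).
The mode of a Gamma(a, b) with a ≥ 1 (shape–rate) is (a−1)/b = 24/7.4 ≈ 3.24.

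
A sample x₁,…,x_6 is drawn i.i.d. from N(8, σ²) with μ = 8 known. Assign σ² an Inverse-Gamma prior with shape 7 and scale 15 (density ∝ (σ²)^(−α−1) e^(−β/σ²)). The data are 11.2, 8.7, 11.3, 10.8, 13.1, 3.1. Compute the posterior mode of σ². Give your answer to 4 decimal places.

Sum of squared deviations about the known mean: SS = (11.2−8)² + (8.7−8)² + (11.3−8)² + (10.8−8)² + (13.1−8)² + (3.1−8)² = 79.48.
The Normal likelihood contributes (σ²)^(−n/2) exp(−SS/(2σ²)), so the posterior is Inverse-Gamma(α + n/2, β + SS/2) = Inverse-Gamma(10, 54.74).
The mode of Inverse-Gamma(a, b) is b/(a+1) = 54.74/11 ≈ 4.9764.

σ̂²_MAP = 4.9764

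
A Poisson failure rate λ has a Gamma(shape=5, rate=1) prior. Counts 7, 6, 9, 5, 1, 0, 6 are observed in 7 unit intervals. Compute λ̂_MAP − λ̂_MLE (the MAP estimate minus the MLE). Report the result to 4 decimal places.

Σxᵢ = 34. Posterior is Gamma(39, 8); MAP = (39−1)/8 = 38/8 ≈ 4.75000.
MLE = x̄ = 34/7 ≈ 4.85714.
Difference = 38/8 − 34/7 = -3/28 ≈ -0.1071.

MAP − MLE = -0.1071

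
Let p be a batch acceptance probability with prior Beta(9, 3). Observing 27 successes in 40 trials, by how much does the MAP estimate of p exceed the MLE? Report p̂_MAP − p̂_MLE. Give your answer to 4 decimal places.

Posterior is Beta(36, 16); MAP = (36−1)/(52−2) = 35/50 ≈ 0.70000.
MLE ignores the prior: p̂_MLE = k/n = 27/40 ≈ 0.67500.
Difference = 35/50 − 27/40 = 1/40 ≈ 0.0250.

MAP − MLE = 0.0250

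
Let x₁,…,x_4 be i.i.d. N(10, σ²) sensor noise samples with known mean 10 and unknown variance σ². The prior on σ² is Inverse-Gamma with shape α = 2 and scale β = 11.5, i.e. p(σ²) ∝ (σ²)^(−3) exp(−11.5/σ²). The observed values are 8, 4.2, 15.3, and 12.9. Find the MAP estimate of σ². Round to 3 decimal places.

σ̂²_MAP = 9.714

Sum of squared deviations about the known mean: SS = (8−10)² + (4.2−10)² + (15.3−10)² + (12.9−10)² = 74.14.
The Normal likelihood contributes (σ²)^(−n/2) exp(−SS/(2σ²)), so the posterior is Inverse-Gamma(α + n/2, β + SS/2) = Inverse-Gamma(4, 48.57).
The mode of Inverse-Gamma(a, b) is b/(a+1) = 48.57/5 ≈ 9.714.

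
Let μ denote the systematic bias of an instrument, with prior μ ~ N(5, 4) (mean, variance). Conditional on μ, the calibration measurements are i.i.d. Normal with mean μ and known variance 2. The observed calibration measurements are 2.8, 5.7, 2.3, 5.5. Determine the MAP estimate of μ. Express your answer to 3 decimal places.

μ̂_MAP = 4.178

n = 4; x̄ = (2.8 + 5.7 + 2.3 + 5.5)/4 = 16.3/4 = 4.075.
For a Normal prior and Normal likelihood with known variance, the posterior is Normal; its mode equals its mean, the precision-weighted average.
Prior precision 1/σ₀² = 1/4 = 0.25; data precision n/σ² = 4/2 = 2.
μ̂ = (0.25·5 + 2·4.075) / (0.25 + 2) = 9.4/2.25 = 188/45 ≈ 4.178.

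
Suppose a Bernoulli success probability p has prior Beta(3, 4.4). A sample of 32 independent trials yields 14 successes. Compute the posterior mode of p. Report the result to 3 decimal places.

p̂_MAP = 0.428

Prior: Beta(3, 4.4).
Data: 14 successes in 32 trials. The binomial likelihood contributes p^14(1−p)^18, so the posterior is Beta(3+14, 4.4+18) = Beta(17, 22.4).
For Beta(a, b) with a, b > 1 the mode is (a−1)/(a+b−2) = 16/37.4 ≈ 0.428.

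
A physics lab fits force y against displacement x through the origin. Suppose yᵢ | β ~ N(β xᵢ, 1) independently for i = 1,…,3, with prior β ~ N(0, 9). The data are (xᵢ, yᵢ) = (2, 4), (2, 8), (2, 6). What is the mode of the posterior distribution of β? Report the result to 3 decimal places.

β̂_MAP = 2.972

log p(β | y) = −Σ(yᵢ − βxᵢ)²/(2·1) − β²/(2·9) + const.
Setting the derivative to zero: Σxᵢ(yᵢ − βxᵢ)/1 − β/9 = 0, so β = Σxᵢyᵢ / (Σxᵢ² + σ²/τ²).
Σxᵢyᵢ = 2·4 + 2·8 + 2·6 = 36; Σxᵢ² = 12; σ²/τ² = 1/9.
β̂_MAP = 36 / (12 + 1/9) = 36/(109/9) = 324/109 ≈ 2.972.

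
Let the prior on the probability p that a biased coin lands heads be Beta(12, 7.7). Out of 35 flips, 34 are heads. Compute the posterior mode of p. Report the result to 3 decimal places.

Prior: Beta(12, 7.7).
Data: 34 successes in 35 trials. The binomial likelihood contributes p^34(1−p)^1, so the posterior is Beta(12+34, 7.7+1) = Beta(46, 8.7).
For Beta(a, b) with a, b > 1 the mode is (a−1)/(a+b−2) = 45/52.7 ≈ 0.854.

p̂_MAP = 0.854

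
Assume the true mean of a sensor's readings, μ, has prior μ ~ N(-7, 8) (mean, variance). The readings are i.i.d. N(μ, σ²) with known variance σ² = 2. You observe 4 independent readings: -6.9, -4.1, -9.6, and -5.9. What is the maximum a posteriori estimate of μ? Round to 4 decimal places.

μ̂_MAP = -6.6471

n = 4; x̄ = ((-6.9) + (-4.1) + (-9.6) + (-5.9))/4 = -26.5/4 = -6.625.
For a Normal prior and Normal likelihood with known variance, the posterior is Normal; its mode equals its mean, the precision-weighted average.
Prior precision 1/σ₀² = 1/8 = 0.125; data precision n/σ² = 4/2 = 2.
μ̂ = (0.125·(-7) + 2·(-6.625)) / (0.125 + 2) = (-14.125)/2.125 = -113/17 ≈ -6.6471.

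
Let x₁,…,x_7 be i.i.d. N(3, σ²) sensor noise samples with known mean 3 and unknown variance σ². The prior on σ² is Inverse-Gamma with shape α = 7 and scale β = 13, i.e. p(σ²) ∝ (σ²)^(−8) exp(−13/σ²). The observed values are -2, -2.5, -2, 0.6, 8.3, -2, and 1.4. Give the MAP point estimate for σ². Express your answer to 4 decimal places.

σ̂²_MAP = 7.2896

Sum of squared deviations about the known mean: SS = (-2−3)² + (-2.5−3)² + (-2−3)² + (0.6−3)² + (8.3−3)² + (-2−3)² + (1.4−3)² = 141.66.
The Normal likelihood contributes (σ²)^(−n/2) exp(−SS/(2σ²)), so the posterior is Inverse-Gamma(α + n/2, β + SS/2) = Inverse-Gamma(10.5, 83.83).
The mode of Inverse-Gamma(a, b) is b/(a+1) = 83.83/11.5 ≈ 7.2896.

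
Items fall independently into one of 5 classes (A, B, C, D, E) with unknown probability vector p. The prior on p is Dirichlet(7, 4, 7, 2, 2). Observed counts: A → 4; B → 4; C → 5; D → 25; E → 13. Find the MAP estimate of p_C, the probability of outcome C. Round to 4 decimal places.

MAP estimate of p_C = 0.1618

The posterior is Dirichlet(αᵢ + nᵢ) = Dirichlet(11, 8, 12, 27, 15).
For a Dirichlet(a₁,…,a_K) with all aᵢ > 1, the mode has j-th component (aⱼ − 1)/(Σaᵢ − K).
Here Σaᵢ = 73 and K = 5, so p_C = (12 − 1)/(73 − 5) = 11/68 ≈ 0.1618.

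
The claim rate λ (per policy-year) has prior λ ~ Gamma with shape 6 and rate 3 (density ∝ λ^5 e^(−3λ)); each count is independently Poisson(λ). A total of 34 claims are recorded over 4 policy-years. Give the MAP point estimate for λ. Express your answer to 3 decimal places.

Σxᵢ = 34, n = 4.
Posterior ∝ λ^5e^(−3λ) · λ^34e^(−4λ) = λ^39e^(−7λ), i.e. Gamma(shape=40, rate=7).
The mode of a Gamma(a, b) with a ≥ 1 (shape–rate) is (a−1)/b = 39/7 ≈ 5.571.

λ̂_MAP = 5.571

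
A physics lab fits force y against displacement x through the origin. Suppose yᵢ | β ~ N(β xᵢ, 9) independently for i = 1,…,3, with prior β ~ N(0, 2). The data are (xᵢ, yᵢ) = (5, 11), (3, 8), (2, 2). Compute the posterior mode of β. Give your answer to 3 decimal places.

log p(β | y) = −Σ(yᵢ − βxᵢ)²/(2·9) − β²/(2·2) + const.
Setting the derivative to zero: Σxᵢ(yᵢ − βxᵢ)/9 − β/2 = 0, so β = Σxᵢyᵢ / (Σxᵢ² + σ²/τ²).
Σxᵢyᵢ = 5·11 + 3·8 + 2·2 = 83; Σxᵢ² = 38; σ²/τ² = 4.5.
β̂_MAP = 83 / (38 + 4.5) = 83/42.5 ≈ 1.953.

β̂_MAP = 1.953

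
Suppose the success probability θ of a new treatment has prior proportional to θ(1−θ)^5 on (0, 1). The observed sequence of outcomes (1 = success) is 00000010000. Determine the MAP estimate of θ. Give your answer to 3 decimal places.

The prior density ∝ θ(1−θ)^5 is the kernel of Beta(2, 6).
Data: 1 success in 11 trials (from the sequence). The binomial likelihood contributes θ(1−θ)^10, so the posterior is Beta(2+1, 6+10) = Beta(3, 16).
For Beta(a, b) with a, b > 1 the mode is (a−1)/(a+b−2) = 2/17 ≈ 0.118.

θ̂_MAP = 0.118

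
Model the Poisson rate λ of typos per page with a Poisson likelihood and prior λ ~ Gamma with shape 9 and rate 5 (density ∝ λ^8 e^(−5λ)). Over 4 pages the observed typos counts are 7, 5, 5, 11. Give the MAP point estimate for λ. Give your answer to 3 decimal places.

Σxᵢ = 7+5+5+11 = 28, with n = 4.
Posterior ∝ λ^8e^(−5λ) · λ^28e^(−4λ) = λ^36e^(−9λ), i.e. Gamma(shape=37, rate=9).
The mode of a Gamma(a, b) with a ≥ 1 (shape–rate) is (a−1)/b = 36/9 ≈ 4.000.

λ̂_MAP = 4.000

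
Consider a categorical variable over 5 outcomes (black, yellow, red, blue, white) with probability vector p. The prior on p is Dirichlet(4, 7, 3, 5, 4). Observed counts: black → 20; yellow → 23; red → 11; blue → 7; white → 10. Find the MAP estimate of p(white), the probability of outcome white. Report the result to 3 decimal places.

MAP estimate of p(white) = 0.146

The posterior is Dirichlet(αᵢ + nᵢ) = Dirichlet(24, 30, 14, 12, 14).
For a Dirichlet(a₁,…,a_K) with all aᵢ > 1, the mode has j-th component (aⱼ − 1)/(Σaᵢ − K).
Here Σaᵢ = 94 and K = 5, so p(white) = (14 − 1)/(94 − 5) = 13/89 ≈ 0.146.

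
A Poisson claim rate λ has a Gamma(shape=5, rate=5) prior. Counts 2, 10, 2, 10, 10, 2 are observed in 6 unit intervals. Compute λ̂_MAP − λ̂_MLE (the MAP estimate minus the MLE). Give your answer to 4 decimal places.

MAP − MLE = -2.3636

Σxᵢ = 36. Posterior is Gamma(41, 11); MAP = (41−1)/11 = 40/11 ≈ 3.63636.
MLE = x̄ = 36/6 ≈ 6.00000.
Difference = 40/11 − 36/6 = -26/11 ≈ -2.3636.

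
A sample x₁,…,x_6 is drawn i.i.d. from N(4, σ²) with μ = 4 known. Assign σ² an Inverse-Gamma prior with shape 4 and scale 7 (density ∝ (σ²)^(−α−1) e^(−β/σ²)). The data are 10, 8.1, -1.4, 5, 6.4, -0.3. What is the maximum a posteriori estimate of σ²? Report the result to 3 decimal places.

Sum of squared deviations about the known mean: SS = (10−4)² + (8.1−4)² + (-1.4−4)² + (5−4)² + (6.4−4)² + (-0.3−4)² = 107.22.
The Normal likelihood contributes (σ²)^(−n/2) exp(−SS/(2σ²)), so the posterior is Inverse-Gamma(α + n/2, β + SS/2) = Inverse-Gamma(7, 60.61).
The mode of Inverse-Gamma(a, b) is b/(a+1) = 60.61/8 ≈ 7.576.

σ̂²_MAP = 7.576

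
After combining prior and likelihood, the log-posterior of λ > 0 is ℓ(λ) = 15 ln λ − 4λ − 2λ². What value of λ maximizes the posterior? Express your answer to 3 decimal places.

λ̂_MAP = 1.500

ℓ'(λ) = 15/λ − 4 − 4λ. Setting this to zero and multiplying by λ: 4λ² + 4λ − 15 = 0.
λ = (−4 + √(4² + 4·4·15)) / (2·4) = (−4 + √256) / 8 = (−4 + 16)/8 = 3/2.
ℓ''(λ) = −15/λ² − 4 < 0, confirming a maximum.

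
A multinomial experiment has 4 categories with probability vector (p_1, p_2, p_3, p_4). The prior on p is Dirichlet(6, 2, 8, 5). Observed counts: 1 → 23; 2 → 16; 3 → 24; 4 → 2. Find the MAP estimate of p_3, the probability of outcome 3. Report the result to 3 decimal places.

The posterior is Dirichlet(αᵢ + nᵢ) = Dirichlet(29, 18, 32, 7).
For a Dirichlet(a₁,…,a_K) with all aᵢ > 1, the mode has j-th component (aⱼ − 1)/(Σaᵢ − K).
Here Σaᵢ = 86 and K = 4, so p_3 = (32 − 1)/(86 − 4) = 31/82 ≈ 0.378.

MAP estimate: 0.378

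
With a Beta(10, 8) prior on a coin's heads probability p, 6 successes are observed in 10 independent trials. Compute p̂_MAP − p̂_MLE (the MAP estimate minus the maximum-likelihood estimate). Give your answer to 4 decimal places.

Posterior is Beta(16, 12); MAP = (16−1)/(28−2) = 15/26 ≈ 0.57692.
MLE ignores the prior: p̂_MLE = k/n = 6/10 ≈ 0.60000.
Difference = 15/26 − 6/10 = -3/130 ≈ -0.0231.

MAP − MLE = -0.0231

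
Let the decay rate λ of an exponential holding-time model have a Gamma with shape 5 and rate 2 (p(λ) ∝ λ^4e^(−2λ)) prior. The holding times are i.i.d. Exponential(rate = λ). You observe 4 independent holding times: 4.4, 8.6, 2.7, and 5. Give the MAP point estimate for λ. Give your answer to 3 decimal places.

The Exponential(rate=λ) likelihood is ∝ λ^n e^(−λΣtᵢ). Here n = 4 and Σtᵢ = 4.4 + 8.6 + 2.7 + 5 = 20.7.
Posterior ∝ λ^4e^(−2λ) · λ^4e^(−20.7λ) = λ^8e^(−22.7λ), i.e. Gamma(9, 22.7).
Mode = (a−1)/b = 8/22.7 ≈ 0.352.

λ̂_MAP = 0.352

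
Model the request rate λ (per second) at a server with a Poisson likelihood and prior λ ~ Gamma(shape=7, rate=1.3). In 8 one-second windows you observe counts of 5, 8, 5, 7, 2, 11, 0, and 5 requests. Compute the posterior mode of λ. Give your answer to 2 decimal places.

Σxᵢ = 5+8+5+7+2+11+0+5 = 43, with n = 8.
Posterior ∝ λ^6e^(−1.3λ) · λ^43e^(−8λ) = λ^49e^(−9.3λ), i.e. Gamma(shape=50, rate=9.3).
The mode of a Gamma(a, b) with a ≥ 1 (shape–rate) is (a−1)/b = 49/9.3 ≈ 5.27.

λ̂_MAP = 5.27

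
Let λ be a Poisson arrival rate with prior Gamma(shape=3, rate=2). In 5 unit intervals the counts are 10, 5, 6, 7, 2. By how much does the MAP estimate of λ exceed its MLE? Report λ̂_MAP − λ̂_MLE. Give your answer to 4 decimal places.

MAP − MLE = -1.4286

Σxᵢ = 30. Posterior is Gamma(33, 7); MAP = (33−1)/7 = 32/7 ≈ 4.57143.
MLE = x̄ = 30/5 ≈ 6.00000.
Difference = 32/7 − 30/5 = -10/7 ≈ -1.4286.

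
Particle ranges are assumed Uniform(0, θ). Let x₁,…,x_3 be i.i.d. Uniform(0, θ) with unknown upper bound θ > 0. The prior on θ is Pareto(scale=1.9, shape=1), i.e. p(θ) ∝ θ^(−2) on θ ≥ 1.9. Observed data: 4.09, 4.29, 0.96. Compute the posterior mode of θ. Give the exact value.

θ̂_MAP = 4.29

The Uniform(0, θ) likelihood is θ^(−n) for θ ≥ max(xᵢ), zero otherwise. Here max(xᵢ) = 4.29.
Posterior ∝ θ^(−2) · θ^(−3) = θ^(−5) on θ ≥ max(1.9, 4.29) = 4.29.
This density is strictly decreasing in θ, so the posterior mode lies at the lower boundary of the support.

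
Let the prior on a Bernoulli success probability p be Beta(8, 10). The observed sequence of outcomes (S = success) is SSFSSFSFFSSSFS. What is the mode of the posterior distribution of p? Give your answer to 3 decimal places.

p̂_MAP = 0.533

Prior: Beta(8, 10).
Data: 9 successes in 14 trials (from the sequence). The binomial likelihood contributes p^9(1−p)^5, so the posterior is Beta(8+9, 10+5) = Beta(17, 15).
For Beta(a, b) with a, b > 1 the mode is (a−1)/(a+b−2) = 16/30 ≈ 0.533.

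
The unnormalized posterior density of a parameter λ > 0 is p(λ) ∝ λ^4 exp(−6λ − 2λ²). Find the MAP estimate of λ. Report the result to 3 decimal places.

λ̂_MAP = 0.500

ℓ'(λ) = 4/λ − 6 − 4λ. Setting this to zero and multiplying by λ: 4λ² + 6λ − 4 = 0.
λ = (−6 + √(6² + 4·4·4)) / (2·4) = (−6 + √100) / 8 = (−6 + 10)/8 = 1/2.
ℓ''(λ) = −4/λ² − 4 < 0, confirming a maximum.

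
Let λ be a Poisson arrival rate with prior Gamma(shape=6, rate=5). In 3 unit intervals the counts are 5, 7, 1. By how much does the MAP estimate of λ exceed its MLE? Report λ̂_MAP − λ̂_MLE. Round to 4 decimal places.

Σxᵢ = 13. Posterior is Gamma(19, 8); MAP = (19−1)/8 = 18/8 ≈ 2.25000.
MLE = x̄ = 13/3 ≈ 4.33333.
Difference = 18/8 − 13/3 = -25/12 ≈ -2.0833.

MAP − MLE = -2.0833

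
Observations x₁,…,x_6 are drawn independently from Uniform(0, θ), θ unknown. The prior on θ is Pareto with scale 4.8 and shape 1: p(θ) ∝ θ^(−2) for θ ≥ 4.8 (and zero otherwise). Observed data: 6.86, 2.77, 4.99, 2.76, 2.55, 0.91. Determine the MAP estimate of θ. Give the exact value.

The Uniform(0, θ) likelihood is θ^(−n) for θ ≥ max(xᵢ), zero otherwise. Here max(xᵢ) = 6.86.
Posterior ∝ θ^(−2) · θ^(−6) = θ^(−8) on θ ≥ max(4.8, 6.86) = 6.86.
This density is strictly decreasing in θ, so the posterior mode lies at the lower boundary of the support.

θ̂_MAP = 6.86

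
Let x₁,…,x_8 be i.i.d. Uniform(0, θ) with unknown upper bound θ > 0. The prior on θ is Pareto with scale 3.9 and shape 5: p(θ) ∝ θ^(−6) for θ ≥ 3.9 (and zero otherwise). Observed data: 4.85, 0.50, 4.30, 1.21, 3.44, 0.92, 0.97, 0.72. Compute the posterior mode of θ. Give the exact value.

θ̂_MAP = 4.85

The Uniform(0, θ) likelihood is θ^(−n) for θ ≥ max(xᵢ), zero otherwise. Here max(xᵢ) = 4.85.
Posterior ∝ θ^(−6) · θ^(−8) = θ^(−14) on θ ≥ max(3.9, 4.85) = 4.85.
This density is strictly decreasing in θ, so the posterior mode lies at the lower boundary of the support.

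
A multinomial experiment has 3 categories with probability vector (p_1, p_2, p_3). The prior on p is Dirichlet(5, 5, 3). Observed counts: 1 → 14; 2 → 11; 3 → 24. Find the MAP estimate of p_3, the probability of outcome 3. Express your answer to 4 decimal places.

The posterior is Dirichlet(αᵢ + nᵢ) = Dirichlet(19, 16, 27).
For a Dirichlet(a₁,…,a_K) with all aᵢ > 1, the mode has j-th component (aⱼ − 1)/(Σaᵢ − K).
Here Σaᵢ = 62 and K = 3, so p_3 = (27 − 1)/(62 − 3) = 26/59 ≈ 0.4407.

MAP estimate: 0.4407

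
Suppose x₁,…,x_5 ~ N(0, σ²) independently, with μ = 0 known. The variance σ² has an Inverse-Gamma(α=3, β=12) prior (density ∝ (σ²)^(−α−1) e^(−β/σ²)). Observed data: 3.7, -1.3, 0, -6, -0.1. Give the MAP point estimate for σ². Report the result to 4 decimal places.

Sum of squared deviations about the known mean: SS = (3.7−0)² + (-1.3−0)² + (0−0)² + (-6−0)² + (-0.1−0)² = 51.39.
The Normal likelihood contributes (σ²)^(−n/2) exp(−SS/(2σ²)), so the posterior is Inverse-Gamma(α + n/2, β + SS/2) = Inverse-Gamma(5.5, 37.695).
The mode of Inverse-Gamma(a, b) is b/(a+1) = 37.695/6.5 ≈ 5.7992.

σ̂²_MAP = 5.7992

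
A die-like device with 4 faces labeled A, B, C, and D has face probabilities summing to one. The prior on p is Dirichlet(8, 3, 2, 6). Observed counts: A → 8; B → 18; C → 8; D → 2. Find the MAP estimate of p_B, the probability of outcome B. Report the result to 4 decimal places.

The posterior is Dirichlet(αᵢ + nᵢ) = Dirichlet(16, 21, 10, 8).
For a Dirichlet(a₁,…,a_K) with all aᵢ > 1, the mode has j-th component (aⱼ − 1)/(Σaᵢ − K).
Here Σaᵢ = 55 and K = 4, so p_B = (21 − 1)/(55 − 4) = 20/51 ≈ 0.3922.

MAP estimate of p_B = 0.3922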